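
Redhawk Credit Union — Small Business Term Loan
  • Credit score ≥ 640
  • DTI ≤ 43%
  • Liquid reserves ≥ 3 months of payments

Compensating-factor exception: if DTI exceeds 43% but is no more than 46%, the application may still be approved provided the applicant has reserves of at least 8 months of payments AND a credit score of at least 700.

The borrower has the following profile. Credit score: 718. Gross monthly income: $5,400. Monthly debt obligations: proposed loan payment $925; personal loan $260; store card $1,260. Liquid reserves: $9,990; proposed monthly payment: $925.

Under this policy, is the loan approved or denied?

Approved

Credit score 718 ≥ 640 (meets base)
Total debts = (925 + 260 + 1,260) = 2,445. DTI: 2,445 ÷ 5,400 = 45.3%, over the 43% base limit.
Liquid reserves cover 9,990/925 = 10.8 months — ≥ 3 required
45.3% falls in the override range (43%–46%), so the compensating-factor test applies.
Override check — reserves: 10.8 mo (ok); score: 718 (ok).
Both compensating conditions met → exception applies.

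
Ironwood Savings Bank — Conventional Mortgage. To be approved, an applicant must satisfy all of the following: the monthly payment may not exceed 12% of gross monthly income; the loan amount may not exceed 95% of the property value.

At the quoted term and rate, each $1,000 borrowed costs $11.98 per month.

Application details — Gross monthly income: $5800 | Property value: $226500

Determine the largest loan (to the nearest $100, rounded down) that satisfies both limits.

Payment cap: 12% × $5,800 = $696/month.
At $11.98 per $1,000, that supports 696/11.98 × 1,000 ≈ $58,096 → $58,000.
LTV cap: 95% × $226,500 = $215,175 → $215,100.
Binding constraint: payment-to-income.

$58,000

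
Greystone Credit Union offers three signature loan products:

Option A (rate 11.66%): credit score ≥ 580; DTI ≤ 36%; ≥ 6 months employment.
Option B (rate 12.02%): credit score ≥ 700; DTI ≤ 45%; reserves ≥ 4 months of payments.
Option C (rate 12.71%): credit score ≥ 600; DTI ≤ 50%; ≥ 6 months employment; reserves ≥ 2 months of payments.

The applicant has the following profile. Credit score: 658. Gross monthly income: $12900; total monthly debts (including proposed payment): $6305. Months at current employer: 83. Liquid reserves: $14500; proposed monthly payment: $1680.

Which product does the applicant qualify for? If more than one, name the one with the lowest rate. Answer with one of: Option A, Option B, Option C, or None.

DTI = 6,305/12,900 = 48.9%.
Reserves = 14,500/1,680 = 8.6 months.
Option A: score 658 ≥ 580; DTI 48.9% > 36%; employment 83 ≥ 6 mo → does not qualify.
Option B: score 658 < 700; DTI 48.9% > 45%; reserves 8.6 ≥ 4 mo → does not qualify.
Option C: score 658 ≥ 600; DTI 48.9% ≤ 50%; employment 83 ≥ 6 mo; reserves 8.6 ≥ 2 mo → qualifies.

Option C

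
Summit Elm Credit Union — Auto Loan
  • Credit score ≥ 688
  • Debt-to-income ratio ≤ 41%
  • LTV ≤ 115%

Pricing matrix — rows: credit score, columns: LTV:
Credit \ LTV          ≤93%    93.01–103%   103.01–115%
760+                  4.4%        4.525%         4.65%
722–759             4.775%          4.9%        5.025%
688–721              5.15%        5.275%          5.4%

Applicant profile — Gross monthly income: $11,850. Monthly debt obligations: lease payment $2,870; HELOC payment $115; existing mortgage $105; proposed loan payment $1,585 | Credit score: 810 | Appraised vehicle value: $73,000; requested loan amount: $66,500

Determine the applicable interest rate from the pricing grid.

Credit score 810 ≥ 688; Total monthly debts = (2,870 + 115 + 105 + 1,585) = 4,675. DTI = 4,675/11,850 = 39.5% ≤ 41%
LTV: 66,500 ÷ 73,000 = 91.1%, within 115% cap
Score 810 is in the 760+ band; LTV 91.1% is in the ≤93% band → 4.4%.

4.4%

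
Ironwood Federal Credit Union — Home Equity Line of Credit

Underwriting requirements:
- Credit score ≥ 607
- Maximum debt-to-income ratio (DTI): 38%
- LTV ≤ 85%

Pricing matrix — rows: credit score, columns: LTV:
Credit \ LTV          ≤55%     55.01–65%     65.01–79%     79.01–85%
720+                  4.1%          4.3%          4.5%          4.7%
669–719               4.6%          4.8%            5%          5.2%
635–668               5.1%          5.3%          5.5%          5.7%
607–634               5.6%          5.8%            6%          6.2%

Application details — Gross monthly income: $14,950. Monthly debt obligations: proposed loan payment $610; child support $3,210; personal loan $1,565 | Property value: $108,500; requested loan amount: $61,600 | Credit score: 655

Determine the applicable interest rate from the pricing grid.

5.3%

Credit score 655 ≥ 607; Total monthly debts = (610 + 3,210 + 1,565) = 5,385. DTI = 5,385/14,950 = 36% ≤ 38%
LTV: 61,600 ÷ 108,500 = 56.8%, within 85% cap
Row: 655 falls in 635–668. Column: 56.8% falls in 55.01–65%. Rate = 5.3%.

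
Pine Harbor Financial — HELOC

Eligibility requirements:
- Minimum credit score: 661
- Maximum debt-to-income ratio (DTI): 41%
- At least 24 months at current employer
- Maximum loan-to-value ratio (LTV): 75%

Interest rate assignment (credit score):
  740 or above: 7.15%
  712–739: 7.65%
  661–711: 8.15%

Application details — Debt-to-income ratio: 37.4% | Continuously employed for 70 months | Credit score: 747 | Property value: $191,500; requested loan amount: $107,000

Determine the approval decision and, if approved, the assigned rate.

Approved at 7.15%

Credit score 747 ≥ 661 (meets minimum)
LTV = 107,000/191,500 = 55.9% ≤ 75%
Employment 70 ≥ 24 months
DTI 37.4% ≤ 41%
All requirements met. Score 747 falls in the 740 or above tier → 7.15%.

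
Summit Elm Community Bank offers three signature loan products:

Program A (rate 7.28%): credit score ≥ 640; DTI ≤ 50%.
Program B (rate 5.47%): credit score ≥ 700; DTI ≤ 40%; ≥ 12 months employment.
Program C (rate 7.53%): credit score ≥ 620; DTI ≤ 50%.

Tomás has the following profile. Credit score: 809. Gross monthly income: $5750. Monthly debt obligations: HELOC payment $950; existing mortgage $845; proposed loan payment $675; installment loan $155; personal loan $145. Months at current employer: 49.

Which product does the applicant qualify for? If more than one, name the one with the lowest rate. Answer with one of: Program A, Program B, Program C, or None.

Program A

Total debts = (950 + 845 + 675 + 155 + 145) = 2,770; DTI = 2,770/5,750 = 48.2%.
Program A: score 809 ≥ 640; DTI 48.2% ≤ 50% → qualifies.
Program B: score 809 ≥ 700; DTI 48.2% > 40%; employment 49 ≥ 12 mo → does not qualify.
Program C: score 809 ≥ 620; DTI 48.2% ≤ 50% → qualifies.
Qualifying: Program A, Program C. Lowest rate is 7.28% → Program A.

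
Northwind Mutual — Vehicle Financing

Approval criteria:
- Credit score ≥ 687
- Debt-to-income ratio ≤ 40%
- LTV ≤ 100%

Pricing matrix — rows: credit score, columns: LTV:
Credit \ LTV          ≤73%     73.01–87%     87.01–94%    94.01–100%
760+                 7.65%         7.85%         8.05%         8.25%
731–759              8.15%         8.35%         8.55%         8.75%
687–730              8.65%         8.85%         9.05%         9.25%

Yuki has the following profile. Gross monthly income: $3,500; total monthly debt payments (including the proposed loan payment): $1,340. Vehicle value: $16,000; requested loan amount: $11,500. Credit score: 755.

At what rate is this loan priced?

8.15%

Credit score 755 ≥ 687; DTI: 1,340 ÷ 3,500 = 38.3%, within the 40% cap
LTV = 11,500/16,000 = 71.9% ≤ 100%
Credit 755 → row 731–759; LTV 71.9% → column ≤73%. Grid cell → 8.15%.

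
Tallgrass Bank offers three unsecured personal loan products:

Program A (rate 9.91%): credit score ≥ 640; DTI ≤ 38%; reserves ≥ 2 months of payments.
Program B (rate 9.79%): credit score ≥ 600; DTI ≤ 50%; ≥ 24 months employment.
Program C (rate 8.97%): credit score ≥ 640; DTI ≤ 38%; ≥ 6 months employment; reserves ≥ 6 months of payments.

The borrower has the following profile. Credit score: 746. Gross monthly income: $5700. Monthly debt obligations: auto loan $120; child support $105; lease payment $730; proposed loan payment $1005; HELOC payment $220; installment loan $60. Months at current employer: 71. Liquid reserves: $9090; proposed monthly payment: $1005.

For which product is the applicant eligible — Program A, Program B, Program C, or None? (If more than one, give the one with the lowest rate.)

Total debts = (120 + 105 + 730 + 1,005 + 220 + 60) = 2,240; DTI = 2,240/5,700 = 39.3%.
Reserves = 9,090/1,005 = 9.0 months.
Program A: score 746 ≥ 640; DTI 39.3% > 38%; reserves 9.0 ≥ 2 mo → does not qualify.
Program B: score 746 ≥ 600; DTI 39.3% ≤ 50%; employment 71 ≥ 24 mo → qualifies.
Program C: score 746 ≥ 640; DTI 39.3% > 38%; employment 71 ≥ 6 mo; reserves 9.0 ≥ 6 mo → does not qualify.

Program B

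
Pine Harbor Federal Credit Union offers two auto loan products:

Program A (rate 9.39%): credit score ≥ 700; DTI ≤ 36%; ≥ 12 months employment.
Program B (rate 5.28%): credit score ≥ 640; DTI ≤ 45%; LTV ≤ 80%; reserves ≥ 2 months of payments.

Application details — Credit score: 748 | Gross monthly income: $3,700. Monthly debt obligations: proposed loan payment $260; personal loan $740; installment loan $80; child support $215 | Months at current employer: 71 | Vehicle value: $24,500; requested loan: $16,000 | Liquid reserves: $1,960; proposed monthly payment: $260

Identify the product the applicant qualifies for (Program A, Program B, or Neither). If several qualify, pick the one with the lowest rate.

Program B

Total debts = (260 + 740 + 80 + 215) = 1,295; DTI = 1,295/3,700 = 35%.
LTV = 16,000/24,500 = 65.3%.
Reserves = 1,960/260 = 7.5 months.
Program A: score 748 ≥ 700; DTI 35% ≤ 36%; employment 71 ≥ 12 mo → qualifies.
Program B: score 748 ≥ 640; DTI 35% ≤ 45%; LTV 65.3% ≤ 80%; reserves 7.5 ≥ 2 mo → qualifies.
Qualifying: Program A, Program B. Lowest rate is 5.28% → Program B.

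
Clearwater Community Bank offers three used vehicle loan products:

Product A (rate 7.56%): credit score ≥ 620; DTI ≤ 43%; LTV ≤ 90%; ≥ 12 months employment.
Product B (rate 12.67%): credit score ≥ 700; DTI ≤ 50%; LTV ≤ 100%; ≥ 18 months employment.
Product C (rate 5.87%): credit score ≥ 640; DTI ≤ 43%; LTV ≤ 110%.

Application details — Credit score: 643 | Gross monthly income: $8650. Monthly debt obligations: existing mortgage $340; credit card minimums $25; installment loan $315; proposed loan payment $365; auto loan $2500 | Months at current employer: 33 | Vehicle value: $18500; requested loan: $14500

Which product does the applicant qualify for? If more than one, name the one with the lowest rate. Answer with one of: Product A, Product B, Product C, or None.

Total debts = (340 + 25 + 315 + 365 + 2,500) = 3,545; DTI = 3,545/8,650 = 41%.
LTV = 14,500/18,500 = 78.4%.
Product A: score 643 ≥ 620; DTI 41% ≤ 43%; LTV 78.4% ≤ 90%; employment 33 ≥ 12 mo → qualifies.
Product B: score 643 < 700; DTI 41% ≤ 50%; LTV 78.4% ≤ 100%; employment 33 ≥ 18 mo → does not qualify.
Product C: score 643 ≥ 640; DTI 41% ≤ 43%; LTV 78.4% ≤ 110% → qualifies.
Qualifying: Product A, Product C. Lowest rate is 5.87% → Product C.

Product C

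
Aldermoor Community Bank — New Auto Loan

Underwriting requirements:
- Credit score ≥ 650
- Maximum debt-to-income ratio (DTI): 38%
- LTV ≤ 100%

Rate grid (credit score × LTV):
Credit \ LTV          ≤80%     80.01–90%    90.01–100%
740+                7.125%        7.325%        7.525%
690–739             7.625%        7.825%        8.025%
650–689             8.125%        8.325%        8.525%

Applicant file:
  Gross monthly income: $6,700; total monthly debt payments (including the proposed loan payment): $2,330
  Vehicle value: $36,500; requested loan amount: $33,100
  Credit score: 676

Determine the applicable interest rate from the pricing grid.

8.525%

Credit score 676 ≥ 650; DTI = 2,330/6,700 = 34.8% ≤ 38%
LTV = 33,100/36,500 = 90.7% ≤ 100%
Row: 676 falls in 650–689. Column: 90.7% falls in 90.01–100%. Rate = 8.525%.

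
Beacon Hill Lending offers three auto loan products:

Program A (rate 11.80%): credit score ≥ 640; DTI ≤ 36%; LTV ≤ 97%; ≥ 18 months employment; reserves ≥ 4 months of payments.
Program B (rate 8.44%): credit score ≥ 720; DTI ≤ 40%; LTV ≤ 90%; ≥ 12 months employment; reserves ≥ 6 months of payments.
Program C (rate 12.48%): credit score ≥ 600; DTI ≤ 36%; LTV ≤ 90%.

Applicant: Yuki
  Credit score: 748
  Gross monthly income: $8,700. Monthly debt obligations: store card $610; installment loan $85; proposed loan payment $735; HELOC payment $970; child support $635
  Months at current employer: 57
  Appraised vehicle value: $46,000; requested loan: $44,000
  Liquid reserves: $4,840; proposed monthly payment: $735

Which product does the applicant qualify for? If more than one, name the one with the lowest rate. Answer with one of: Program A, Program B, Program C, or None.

Total debts = (610 + 85 + 735 + 970 + 635) = 3,035; DTI = 3,035/8,700 = 34.9%.
LTV = 44,000/46,000 = 95.7%.
Reserves = 4,840/735 = 6.6 months.
Program A: score 748 ≥ 640; DTI 34.9% ≤ 36%; LTV 95.7% ≤ 97%; employment 57 ≥ 18 mo; reserves 6.6 ≥ 4 mo → qualifies.
Program B: score 748 ≥ 720; DTI 34.9% ≤ 40%; LTV 95.7% > 90%; employment 57 ≥ 12 mo; reserves 6.6 ≥ 6 mo → does not qualify.
Program C: score 748 ≥ 600; DTI 34.9% ≤ 36%; LTV 95.7% > 90% → does not qualify.

Program A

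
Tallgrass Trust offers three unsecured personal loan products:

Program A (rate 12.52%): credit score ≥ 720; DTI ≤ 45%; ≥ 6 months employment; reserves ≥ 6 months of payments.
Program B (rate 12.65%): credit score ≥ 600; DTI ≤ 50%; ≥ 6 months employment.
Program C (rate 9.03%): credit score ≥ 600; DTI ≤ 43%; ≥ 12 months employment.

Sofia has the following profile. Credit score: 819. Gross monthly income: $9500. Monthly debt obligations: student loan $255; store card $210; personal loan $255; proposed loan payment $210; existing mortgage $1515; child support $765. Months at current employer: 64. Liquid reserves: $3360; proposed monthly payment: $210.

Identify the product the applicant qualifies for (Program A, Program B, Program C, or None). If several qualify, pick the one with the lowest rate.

Program C

Total debts = (255 + 210 + 255 + 210 + 1,515 + 765) = 3,210; DTI = 3,210/9,500 = 33.8%.
Reserves = 3,360/210 = 16.0 months.
Program A: score 819 ≥ 720; DTI 33.8% ≤ 45%; employment 64 ≥ 6 mo; reserves 16.0 ≥ 6 mo → qualifies.
Program B: score 819 ≥ 600; DTI 33.8% ≤ 50%; employment 64 ≥ 6 mo → qualifies.
Program C: score 819 ≥ 600; DTI 33.8% ≤ 43%; employment 64 ≥ 12 mo → qualifies.
Qualifying: Program A, Program B, Program C. Lowest rate is 9.03% → Program C.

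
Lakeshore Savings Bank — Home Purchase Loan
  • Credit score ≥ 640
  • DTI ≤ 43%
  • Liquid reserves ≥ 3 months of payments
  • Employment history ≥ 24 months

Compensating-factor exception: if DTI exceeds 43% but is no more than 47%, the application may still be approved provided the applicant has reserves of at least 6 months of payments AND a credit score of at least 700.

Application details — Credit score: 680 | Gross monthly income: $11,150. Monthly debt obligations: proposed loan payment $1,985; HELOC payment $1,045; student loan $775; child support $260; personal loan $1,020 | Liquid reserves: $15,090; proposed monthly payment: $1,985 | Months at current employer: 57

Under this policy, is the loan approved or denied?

Credit score 680 ≥ 640 (meets base)
Total debts = (1,985 + 1,045 + 775 + 260 + 1,020) = 5,085. DTI = 5,085/11,150 = 45.6% > 43% — standard DTI limit exceeded.
Reserves = 15,090/1,985 = 7.6 months ≥ 3
Employment 57 ≥ 24 months
DTI 45.6% is within the 43%–47% exception band; checking compensating factors.
Override check — reserves: 7.6 mo (ok); score: 680 (below 700).
Compensating-factor requirement not fully met.

Denied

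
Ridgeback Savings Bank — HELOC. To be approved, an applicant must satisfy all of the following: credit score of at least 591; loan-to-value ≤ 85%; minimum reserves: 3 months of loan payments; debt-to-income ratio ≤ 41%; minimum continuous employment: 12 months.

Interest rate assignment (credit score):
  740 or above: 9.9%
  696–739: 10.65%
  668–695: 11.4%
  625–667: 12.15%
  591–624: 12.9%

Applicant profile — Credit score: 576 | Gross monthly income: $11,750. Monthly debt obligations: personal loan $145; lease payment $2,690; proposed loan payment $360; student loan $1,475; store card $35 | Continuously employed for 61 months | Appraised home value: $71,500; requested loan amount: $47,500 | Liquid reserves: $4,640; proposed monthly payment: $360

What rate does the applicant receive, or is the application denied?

Denied

Credit score 576 < 591 (below minimum)
Total monthly debts = (145 + 2,690 + 360 + 1,475 + 35) = 4,705. DTI = 4,705/11,750 = 40% ≤ 41%
Employment 61 ≥ 12 months
LTV = 47,500/71,500 = 66.4% ≤ 85%
Reserves = 4,640/360 = 12.9 months ≥ 3
Not all requirements met → denied.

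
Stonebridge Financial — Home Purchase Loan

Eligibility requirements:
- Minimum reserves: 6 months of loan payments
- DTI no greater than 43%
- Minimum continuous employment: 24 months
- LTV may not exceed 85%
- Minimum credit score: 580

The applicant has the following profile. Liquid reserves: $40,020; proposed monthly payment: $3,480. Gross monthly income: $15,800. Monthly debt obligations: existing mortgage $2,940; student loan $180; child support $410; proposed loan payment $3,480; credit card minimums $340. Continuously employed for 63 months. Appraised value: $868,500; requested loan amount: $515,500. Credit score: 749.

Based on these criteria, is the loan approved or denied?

Reserves: 40,020 ÷ 3,480 = 11.5 months (meets 6-month minimum)
Total monthly debts = (2,940 + 180 + 410 + 3,480 + 340) = 7,350. Debt-to-income = 7,350/15,800 = 46.5% — over 43% limit
Employment 63 ≥ 24 months
Loan-to-value = 515,500/868,500 = 59.4% — pass (85% max)
Credit score 749 ≥ 580 (meets)
Fails on DTI.

Denied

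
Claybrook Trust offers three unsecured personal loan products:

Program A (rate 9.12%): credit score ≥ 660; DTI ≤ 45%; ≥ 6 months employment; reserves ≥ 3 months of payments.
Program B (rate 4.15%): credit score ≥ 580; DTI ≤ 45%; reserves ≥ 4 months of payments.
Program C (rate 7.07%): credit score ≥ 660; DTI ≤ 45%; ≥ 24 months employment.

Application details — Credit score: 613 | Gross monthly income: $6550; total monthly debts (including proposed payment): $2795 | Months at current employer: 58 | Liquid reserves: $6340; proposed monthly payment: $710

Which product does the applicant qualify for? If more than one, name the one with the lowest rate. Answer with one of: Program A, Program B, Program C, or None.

Program B

DTI = 2,795/6,550 = 42.7%.
Reserves = 6,340/710 = 8.9 months.
Program A: score 613 < 660; DTI 42.7% ≤ 45%; employment 58 ≥ 6 mo; reserves 8.9 ≥ 3 mo → does not qualify.
Program B: score 613 ≥ 580; DTI 42.7% ≤ 45%; reserves 8.9 ≥ 4 mo → qualifies.
Program C: score 613 < 660; DTI 42.7% ≤ 45%; employment 58 ≥ 24 mo → does not qualify.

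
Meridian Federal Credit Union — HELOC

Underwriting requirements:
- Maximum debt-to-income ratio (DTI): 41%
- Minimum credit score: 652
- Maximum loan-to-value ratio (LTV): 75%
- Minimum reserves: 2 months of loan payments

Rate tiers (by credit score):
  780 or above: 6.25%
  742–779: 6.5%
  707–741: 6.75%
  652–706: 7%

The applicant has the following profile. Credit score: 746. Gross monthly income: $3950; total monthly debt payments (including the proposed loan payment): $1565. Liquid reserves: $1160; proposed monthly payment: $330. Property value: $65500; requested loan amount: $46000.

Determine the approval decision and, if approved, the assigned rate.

Approved at 6.5%

Credit score 746 ≥ 652 (meets minimum)
DTI = 1,565/3,950 = 39.6% ≤ 41%
LTV: 46,000 ÷ 65,500 = 70.2%, within 75% cap
Reserves: 1,160 ÷ 330 = 3.5 months (meets 2-month minimum)
All requirements met. Score 746 falls in the 742–779 tier → 6.5%.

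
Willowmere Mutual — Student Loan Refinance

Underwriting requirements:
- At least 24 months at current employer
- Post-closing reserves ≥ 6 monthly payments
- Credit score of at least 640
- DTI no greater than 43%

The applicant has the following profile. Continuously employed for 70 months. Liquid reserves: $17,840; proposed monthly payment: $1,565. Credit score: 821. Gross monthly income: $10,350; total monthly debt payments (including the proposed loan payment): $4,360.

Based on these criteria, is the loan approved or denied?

Employment 70 ≥ 24 months
Reserves: 17,840 ÷ 1,565 = 11.4 months (meets 6-month minimum)
Credit score 821 ≥ 640 (meets)
DTI = 4,360/10,350 = 42.1% ≤ 43%
All criteria satisfied.

Approved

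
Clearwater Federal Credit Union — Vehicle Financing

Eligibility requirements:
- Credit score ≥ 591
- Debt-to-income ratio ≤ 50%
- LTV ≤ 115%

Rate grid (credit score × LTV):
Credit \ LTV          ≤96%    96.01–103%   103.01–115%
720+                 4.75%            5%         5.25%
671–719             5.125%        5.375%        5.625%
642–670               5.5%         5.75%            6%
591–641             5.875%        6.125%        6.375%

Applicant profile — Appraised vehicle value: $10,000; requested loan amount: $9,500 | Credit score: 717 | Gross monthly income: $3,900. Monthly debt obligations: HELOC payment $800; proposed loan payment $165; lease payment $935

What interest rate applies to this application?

5.125%

Credit score 717 ≥ 591; Total monthly debts = (800 + 165 + 935) = 1,900. DTI = 1,900/3,900 = 48.7% ≤ 50%
LTV: 9,500 ÷ 10,000 = 95%, within 115% cap
Credit 717 → row 671–719; LTV 95% → column ≤96%. Grid cell → 5.125%.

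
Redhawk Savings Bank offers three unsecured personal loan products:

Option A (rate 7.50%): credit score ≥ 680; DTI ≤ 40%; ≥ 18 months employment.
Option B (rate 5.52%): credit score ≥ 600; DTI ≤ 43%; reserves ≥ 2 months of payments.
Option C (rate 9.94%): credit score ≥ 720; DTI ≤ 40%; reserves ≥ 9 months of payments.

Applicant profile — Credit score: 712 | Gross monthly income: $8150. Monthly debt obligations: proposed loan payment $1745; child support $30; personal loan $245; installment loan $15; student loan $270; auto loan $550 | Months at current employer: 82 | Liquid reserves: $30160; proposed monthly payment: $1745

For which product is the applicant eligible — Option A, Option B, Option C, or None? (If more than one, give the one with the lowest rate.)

Option B

Total debts = (1,745 + 30 + 245 + 15 + 270 + 550) = 2,855; DTI = 2,855/8,150 = 35%.
Reserves = 30,160/1,745 = 17.3 months.
Option A: score 712 ≥ 680; DTI 35% ≤ 40%; employment 82 ≥ 18 mo → qualifies.
Option B: score 712 ≥ 600; DTI 35% ≤ 43%; reserves 17.3 ≥ 2 mo → qualifies.
Option C: score 712 < 720; DTI 35% ≤ 40%; reserves 17.3 ≥ 9 mo → does not qualify.
Qualifying: Option A, Option B. Lowest rate is 5.52% → Option B.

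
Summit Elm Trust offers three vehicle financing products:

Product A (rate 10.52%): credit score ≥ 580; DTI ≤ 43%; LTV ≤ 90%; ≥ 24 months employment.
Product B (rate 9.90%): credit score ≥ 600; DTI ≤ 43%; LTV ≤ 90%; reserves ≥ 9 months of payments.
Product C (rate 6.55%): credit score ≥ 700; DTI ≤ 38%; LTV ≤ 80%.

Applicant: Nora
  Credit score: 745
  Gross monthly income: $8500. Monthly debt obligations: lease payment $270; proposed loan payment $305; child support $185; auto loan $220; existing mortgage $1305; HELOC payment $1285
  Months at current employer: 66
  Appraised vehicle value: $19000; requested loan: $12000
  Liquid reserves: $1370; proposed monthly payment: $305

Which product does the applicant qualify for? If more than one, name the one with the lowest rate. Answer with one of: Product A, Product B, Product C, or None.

Total debts = (270 + 305 + 185 + 220 + 1,305 + 1,285) = 3,570; DTI = 3,570/8,500 = 42%.
LTV = 12,000/19,000 = 63.2%.
Reserves = 1,370/305 = 4.5 months.
Product A: score 745 ≥ 580; DTI 42% ≤ 43%; LTV 63.2% ≤ 90%; employment 66 ≥ 24 mo → qualifies.
Product B: score 745 ≥ 600; DTI 42% ≤ 43%; LTV 63.2% ≤ 90%; reserves 4.5 < 9 mo → does not qualify.
Product C: score 745 ≥ 700; DTI 42% > 38%; LTV 63.2% ≤ 80% → does not qualify.

Product A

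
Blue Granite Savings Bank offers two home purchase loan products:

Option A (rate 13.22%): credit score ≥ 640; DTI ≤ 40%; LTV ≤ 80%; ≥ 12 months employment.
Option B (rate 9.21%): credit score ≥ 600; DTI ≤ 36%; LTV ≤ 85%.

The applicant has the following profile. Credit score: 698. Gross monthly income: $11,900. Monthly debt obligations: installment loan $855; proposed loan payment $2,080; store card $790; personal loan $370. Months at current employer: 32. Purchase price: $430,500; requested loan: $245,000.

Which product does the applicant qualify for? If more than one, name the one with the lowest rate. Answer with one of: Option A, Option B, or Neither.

Option B

Total debts = (855 + 2,080 + 790 + 370) = 4,095; DTI = 4,095/11,900 = 34.4%.
LTV = 245,000/430,500 = 56.9%.
Option A: score 698 ≥ 640; DTI 34.4% ≤ 40%; LTV 56.9% ≤ 80%; employment 32 ≥ 12 mo → qualifies.
Option B: score 698 ≥ 600; DTI 34.4% ≤ 36%; LTV 56.9% ≤ 85% → qualifies.
Qualifying: Option A, Option B. Lowest rate is 9.21% → Option B.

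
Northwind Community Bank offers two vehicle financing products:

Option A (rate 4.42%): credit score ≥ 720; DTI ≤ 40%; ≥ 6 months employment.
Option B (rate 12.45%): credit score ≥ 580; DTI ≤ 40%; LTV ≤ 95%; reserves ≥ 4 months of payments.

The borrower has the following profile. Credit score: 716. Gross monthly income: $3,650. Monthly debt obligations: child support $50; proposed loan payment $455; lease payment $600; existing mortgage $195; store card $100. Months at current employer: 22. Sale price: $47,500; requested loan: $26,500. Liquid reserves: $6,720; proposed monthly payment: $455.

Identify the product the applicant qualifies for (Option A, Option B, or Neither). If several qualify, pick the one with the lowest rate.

Option B

Total debts = (50 + 455 + 600 + 195 + 100) = 1,400; DTI = 1,400/3,650 = 38.4%.
LTV = 26,500/47,500 = 55.8%.
Reserves = 6,720/455 = 14.8 months.
Option A: score 716 < 720; DTI 38.4% ≤ 40%; employment 22 ≥ 6 mo → does not qualify.
Option B: score 716 ≥ 580; DTI 38.4% ≤ 40%; LTV 55.8% ≤ 95%; reserves 14.8 ≥ 4 mo → qualifies.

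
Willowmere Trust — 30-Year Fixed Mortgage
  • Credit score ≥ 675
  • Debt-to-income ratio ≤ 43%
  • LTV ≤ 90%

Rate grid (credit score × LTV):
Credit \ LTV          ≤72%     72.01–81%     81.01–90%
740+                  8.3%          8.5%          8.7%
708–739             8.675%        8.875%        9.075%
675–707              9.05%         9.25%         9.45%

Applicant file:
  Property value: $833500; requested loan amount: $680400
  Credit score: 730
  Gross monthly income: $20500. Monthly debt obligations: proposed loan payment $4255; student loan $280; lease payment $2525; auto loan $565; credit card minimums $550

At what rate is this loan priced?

Credit score 730 ≥ 675; Total monthly debts = (4,255 + 280 + 2,525 + 565 + 550) = 8,175. DTI: 8,175 ÷ 20,500 = 39.9%, within the 43% cap
Loan-to-value = 680,400/833,500 = 81.6% — pass (90% max)
Row: 730 falls in 708–739. Column: 81.6% falls in 81.01–90%. Rate = 9.075%.

9.075%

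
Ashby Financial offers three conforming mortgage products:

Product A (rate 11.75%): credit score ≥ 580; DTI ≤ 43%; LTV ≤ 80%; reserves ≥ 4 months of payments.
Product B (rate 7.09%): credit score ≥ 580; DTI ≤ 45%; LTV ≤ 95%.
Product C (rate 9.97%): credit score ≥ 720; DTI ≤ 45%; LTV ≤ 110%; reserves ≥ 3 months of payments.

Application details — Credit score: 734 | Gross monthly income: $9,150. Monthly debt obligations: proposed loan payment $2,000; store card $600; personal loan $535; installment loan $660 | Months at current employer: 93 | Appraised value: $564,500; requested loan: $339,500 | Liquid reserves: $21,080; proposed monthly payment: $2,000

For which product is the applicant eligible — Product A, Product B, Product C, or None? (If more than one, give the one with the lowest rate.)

Total debts = (2,000 + 600 + 535 + 660) = 3,795; DTI = 3,795/9,150 = 41.5%.
LTV = 339,500/564,500 = 60.1%.
Reserves = 21,080/2,000 = 10.5 months.
Product A: score 734 ≥ 580; DTI 41.5% ≤ 43%; LTV 60.1% ≤ 80%; reserves 10.5 ≥ 4 mo → qualifies.
Product B: score 734 ≥ 580; DTI 41.5% ≤ 45%; LTV 60.1% ≤ 95% → qualifies.
Product C: score 734 ≥ 720; DTI 41.5% ≤ 45%; LTV 60.1% ≤ 110%; reserves 10.5 ≥ 3 mo → qualifies.
Qualifying: Product A, Product B, Product C. Lowest rate is 7.09% → Product B.

Product B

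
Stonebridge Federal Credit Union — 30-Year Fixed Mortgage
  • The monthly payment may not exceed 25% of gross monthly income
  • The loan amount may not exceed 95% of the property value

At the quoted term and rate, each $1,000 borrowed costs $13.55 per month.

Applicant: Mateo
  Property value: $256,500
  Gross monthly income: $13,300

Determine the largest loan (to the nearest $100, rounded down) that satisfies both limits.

$243,600

Payment cap: 25% × $13,300 = $3,325/month.
At $13.55 per $1,000, that supports 3,325/13.55 × 1,000 ≈ $245,387 → $245,300.
LTV cap: 95% × $256,500 = $243,675 → $243,600.
Binding constraint: loan-to-value.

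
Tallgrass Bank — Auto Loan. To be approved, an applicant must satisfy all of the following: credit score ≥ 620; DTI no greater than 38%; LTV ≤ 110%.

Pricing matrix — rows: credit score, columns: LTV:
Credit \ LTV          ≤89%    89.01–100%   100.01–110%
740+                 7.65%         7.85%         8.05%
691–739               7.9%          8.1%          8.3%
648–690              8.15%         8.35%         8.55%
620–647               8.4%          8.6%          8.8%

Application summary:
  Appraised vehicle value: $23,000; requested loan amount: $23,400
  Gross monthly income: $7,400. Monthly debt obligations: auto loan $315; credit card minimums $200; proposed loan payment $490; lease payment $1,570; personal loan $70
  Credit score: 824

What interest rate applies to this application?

Credit score 824 ≥ 620; Total monthly debts = (315 + 200 + 490 + 1,570 + 70) = 2,645. DTI = 2,645/7,400 = 35.7% ≤ 38%
LTV: 23,400 ÷ 23,000 = 101.7%, within 110% cap
Score 824 is in the 740+ band; LTV 101.7% is in the 100.01–110% band → 8.05%.

8.05%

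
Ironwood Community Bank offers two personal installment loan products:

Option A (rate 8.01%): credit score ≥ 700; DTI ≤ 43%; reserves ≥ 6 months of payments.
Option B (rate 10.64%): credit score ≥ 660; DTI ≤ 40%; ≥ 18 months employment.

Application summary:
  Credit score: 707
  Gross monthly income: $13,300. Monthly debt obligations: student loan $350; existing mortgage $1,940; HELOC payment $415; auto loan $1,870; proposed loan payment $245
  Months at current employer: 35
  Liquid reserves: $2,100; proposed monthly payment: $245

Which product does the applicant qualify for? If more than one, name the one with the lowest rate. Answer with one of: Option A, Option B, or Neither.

Total debts = (350 + 1,940 + 415 + 1,870 + 245) = 4,820; DTI = 4,820/13,300 = 36.2%.
Reserves = 2,100/245 = 8.6 months.
Option A: score 707 ≥ 700; DTI 36.2% ≤ 43%; reserves 8.6 ≥ 6 mo → qualifies.
Option B: score 707 ≥ 660; DTI 36.2% ≤ 40%; employment 35 ≥ 18 mo → qualifies.
Qualifying: Option A, Option B. Lowest rate is 8.01% → Option A.

Option A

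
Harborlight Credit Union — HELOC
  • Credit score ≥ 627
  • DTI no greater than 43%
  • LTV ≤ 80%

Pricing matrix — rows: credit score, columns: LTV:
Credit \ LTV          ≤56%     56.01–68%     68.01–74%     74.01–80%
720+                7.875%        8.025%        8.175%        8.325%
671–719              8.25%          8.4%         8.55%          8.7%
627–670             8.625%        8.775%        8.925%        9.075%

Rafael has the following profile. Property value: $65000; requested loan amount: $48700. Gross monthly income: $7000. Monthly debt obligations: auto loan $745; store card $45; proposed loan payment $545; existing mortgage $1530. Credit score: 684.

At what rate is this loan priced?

8.7%

Credit score 684 ≥ 627; Total monthly debts = (745 + 45 + 545 + 1,530) = 2,865. DTI = 2,865/7,000 = 40.9% ≤ 43%
LTV: 48,700 ÷ 65,000 = 74.9%, within 80% cap
Score 684 is in the 671–719 band; LTV 74.9% is in the 74.01–80% band → 8.7%.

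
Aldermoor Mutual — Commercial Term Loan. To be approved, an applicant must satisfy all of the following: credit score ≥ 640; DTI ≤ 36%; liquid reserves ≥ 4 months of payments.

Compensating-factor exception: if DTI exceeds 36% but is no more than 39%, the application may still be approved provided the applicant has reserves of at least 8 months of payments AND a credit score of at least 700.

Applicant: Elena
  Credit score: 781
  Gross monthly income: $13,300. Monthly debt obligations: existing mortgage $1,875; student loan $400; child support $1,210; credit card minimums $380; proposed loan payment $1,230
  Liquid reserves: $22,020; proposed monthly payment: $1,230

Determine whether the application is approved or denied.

Credit score 781 ≥ 640 (meets base)
Total debts = (1,875 + 400 + 1,210 + 380 + 1,230) = 5,095. DTI = 5,095/13,300 = 38.3% > 36% — standard DTI limit exceeded.
Liquid reserves cover 22,020/1,230 = 17.9 months — ≥ 4 required
38.3% falls in the override range (36%–39%), so the compensating-factor test applies.
Override check — reserves: 17.9 mo (ok); score: 781 (ok).
Both compensating conditions met → exception applies.

Approved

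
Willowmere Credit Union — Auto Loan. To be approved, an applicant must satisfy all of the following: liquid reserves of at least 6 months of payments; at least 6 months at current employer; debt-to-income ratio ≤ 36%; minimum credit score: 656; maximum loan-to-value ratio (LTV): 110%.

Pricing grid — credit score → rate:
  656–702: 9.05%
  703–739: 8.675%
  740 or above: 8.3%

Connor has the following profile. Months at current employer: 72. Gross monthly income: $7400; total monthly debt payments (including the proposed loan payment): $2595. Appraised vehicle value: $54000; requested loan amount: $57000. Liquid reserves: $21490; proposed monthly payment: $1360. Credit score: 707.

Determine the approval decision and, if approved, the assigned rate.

Credit score 707 ≥ 656 (meets minimum)
DTI: 2,595 ÷ 7,400 = 35.1%, within the 36% cap
Employment 72 ≥ 6 months
LTV = 57,000/54,000 = 105.6% ≤ 110%
Reserves = 21,490/1,360 = 15.8 months ≥ 6
All requirements met. Score 707 falls in the 703–739 tier → 8.675%.

Approved at 8.675%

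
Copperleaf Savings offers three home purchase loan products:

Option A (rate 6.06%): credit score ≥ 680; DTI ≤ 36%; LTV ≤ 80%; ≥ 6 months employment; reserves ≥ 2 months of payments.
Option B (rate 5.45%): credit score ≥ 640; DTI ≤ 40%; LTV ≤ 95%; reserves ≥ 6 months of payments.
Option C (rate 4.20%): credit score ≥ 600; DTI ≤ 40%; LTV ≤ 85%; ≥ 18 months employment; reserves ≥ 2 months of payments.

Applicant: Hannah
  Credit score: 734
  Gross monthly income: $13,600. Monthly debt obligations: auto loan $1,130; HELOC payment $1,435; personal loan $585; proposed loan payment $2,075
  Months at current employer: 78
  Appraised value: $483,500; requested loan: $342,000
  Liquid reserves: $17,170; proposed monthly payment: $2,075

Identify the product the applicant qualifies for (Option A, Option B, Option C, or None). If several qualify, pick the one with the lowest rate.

Total debts = (1,130 + 1,435 + 585 + 2,075) = 5,225; DTI = 5,225/13,600 = 38.4%.
LTV = 342,000/483,500 = 70.7%.
Reserves = 17,170/2,075 = 8.3 months.
Option A: score 734 ≥ 680; DTI 38.4% > 36%; LTV 70.7% ≤ 80%; employment 78 ≥ 6 mo; reserves 8.3 ≥ 2 mo → does not qualify.
Option B: score 734 ≥ 640; DTI 38.4% ≤ 40%; LTV 70.7% ≤ 95%; reserves 8.3 ≥ 6 mo → qualifies.
Option C: score 734 ≥ 600; DTI 38.4% ≤ 40%; LTV 70.7% ≤ 85%; employment 78 ≥ 18 mo; reserves 8.3 ≥ 2 mo → qualifies.
Qualifying: Option B, Option C. Lowest rate is 4.20% → Option C.

Option C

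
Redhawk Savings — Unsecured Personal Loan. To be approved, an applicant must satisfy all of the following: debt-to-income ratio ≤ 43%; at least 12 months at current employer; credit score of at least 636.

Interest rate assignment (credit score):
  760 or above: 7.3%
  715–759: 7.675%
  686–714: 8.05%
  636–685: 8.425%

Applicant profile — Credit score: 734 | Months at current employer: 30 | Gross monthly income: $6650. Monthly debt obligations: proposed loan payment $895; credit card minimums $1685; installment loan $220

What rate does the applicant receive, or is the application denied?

Approved at 7.675%

Credit score 734 ≥ 636 (meets minimum)
Employment 30 ≥ 12 months
Total monthly debts = (895 + 1,685 + 220) = 2,800. DTI = 2,800/6,650 = 42.1% ≤ 43%
All requirements met. Score 734 falls in the 715–759 tier → 7.675%.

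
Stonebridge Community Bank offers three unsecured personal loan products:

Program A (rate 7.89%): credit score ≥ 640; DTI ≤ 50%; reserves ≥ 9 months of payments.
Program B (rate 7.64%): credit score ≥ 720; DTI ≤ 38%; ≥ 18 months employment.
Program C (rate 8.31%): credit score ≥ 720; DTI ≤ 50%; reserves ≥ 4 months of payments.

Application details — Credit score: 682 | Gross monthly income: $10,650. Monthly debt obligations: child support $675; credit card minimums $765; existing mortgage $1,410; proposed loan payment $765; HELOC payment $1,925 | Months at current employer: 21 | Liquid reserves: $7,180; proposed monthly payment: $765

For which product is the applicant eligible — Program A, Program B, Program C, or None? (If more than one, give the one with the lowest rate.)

None

Total debts = (675 + 765 + 1,410 + 765 + 1,925) = 5,540; DTI = 5,540/10,650 = 52%.
Reserves = 7,180/765 = 9.4 months.
Program A: score 682 ≥ 640; DTI 52% > 50%; reserves 9.4 ≥ 9 mo → does not qualify.
Program B: score 682 < 720; DTI 52% > 38%; employment 21 ≥ 18 mo → does not qualify.
Program C: score 682 < 720; DTI 52% > 50%; reserves 9.4 ≥ 4 mo → does not qualify.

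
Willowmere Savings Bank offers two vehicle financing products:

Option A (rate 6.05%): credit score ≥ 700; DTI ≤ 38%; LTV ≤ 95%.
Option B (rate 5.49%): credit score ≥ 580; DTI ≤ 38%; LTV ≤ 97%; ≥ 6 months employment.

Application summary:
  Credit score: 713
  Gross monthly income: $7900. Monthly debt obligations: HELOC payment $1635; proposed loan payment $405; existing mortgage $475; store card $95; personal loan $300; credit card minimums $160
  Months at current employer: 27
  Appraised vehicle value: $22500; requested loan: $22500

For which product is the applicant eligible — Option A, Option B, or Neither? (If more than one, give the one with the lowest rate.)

Total debts = (1,635 + 405 + 475 + 95 + 300 + 160) = 3,070; DTI = 3,070/7,900 = 38.9%.
LTV = 22,500/22,500 = 100%.
Option A: score 713 ≥ 700; DTI 38.9% > 38%; LTV 100% > 95% → does not qualify.
Option B: score 713 ≥ 580; DTI 38.9% > 38%; LTV 100% > 97%; employment 27 ≥ 6 mo → does not qualify.

Neither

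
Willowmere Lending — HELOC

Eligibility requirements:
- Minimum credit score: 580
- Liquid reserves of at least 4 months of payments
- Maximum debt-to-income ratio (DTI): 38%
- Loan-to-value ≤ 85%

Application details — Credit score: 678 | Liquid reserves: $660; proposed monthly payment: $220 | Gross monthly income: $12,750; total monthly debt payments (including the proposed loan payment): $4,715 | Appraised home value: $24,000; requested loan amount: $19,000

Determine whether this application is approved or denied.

Credit score 678 ≥ 580 (meets)
Liquid reserves cover 660/220 = 3.0 months — < 4 required
DTI = 4,715/12,750 = 37% ≤ 38%
LTV: 19,000 ÷ 24,000 = 79.2%, within 85% cap
Fails on reserves.

Denied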